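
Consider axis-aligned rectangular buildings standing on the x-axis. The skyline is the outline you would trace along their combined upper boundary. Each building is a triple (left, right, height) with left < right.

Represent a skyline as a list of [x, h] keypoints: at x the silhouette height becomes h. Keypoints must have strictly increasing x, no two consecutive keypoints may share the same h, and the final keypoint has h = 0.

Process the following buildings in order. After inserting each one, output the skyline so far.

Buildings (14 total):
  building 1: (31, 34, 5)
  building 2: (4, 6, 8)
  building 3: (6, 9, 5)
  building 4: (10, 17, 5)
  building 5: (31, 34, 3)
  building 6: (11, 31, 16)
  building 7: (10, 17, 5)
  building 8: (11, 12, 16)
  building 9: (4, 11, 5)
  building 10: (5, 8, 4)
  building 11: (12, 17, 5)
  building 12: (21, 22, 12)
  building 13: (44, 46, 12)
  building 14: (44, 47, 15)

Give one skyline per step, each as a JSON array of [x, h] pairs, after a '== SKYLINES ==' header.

== SKYLINES ==
[[31,5],[34,0]]
[[4,8],[6,0],[31,5],[34,0]]
[[4,8],[6,5],[9,0],[31,5],[34,0]]
[[4,8],[6,5],[9,0],[10,5],[17,0],[31,5],[34,0]]
[[4,8],[6,5],[9,0],[10,5],[17,0],[31,5],[34,0]]
[[4,8],[6,5],[9,0],[10,5],[11,16],[31,5],[34,0]]
[[4,8],[6,5],[9,0],[10,5],[11,16],[31,5],[34,0]]
[[4,8],[6,5],[9,0],[10,5],[11,16],[31,5],[34,0]]
[[4,8],[6,5],[11,16],[31,5],[34,0]]
[[4,8],[6,5],[11,16],[31,5],[34,0]]
[[4,8],[6,5],[11,16],[31,5],[34,0]]
[[4,8],[6,5],[11,16],[31,5],[34,0]]
[[4,8],[6,5],[11,16],[31,5],[34,0],[44,12],[46,0]]
[[4,8],[6,5],[11,16],[31,5],[34,0],[44,15],[47,0]]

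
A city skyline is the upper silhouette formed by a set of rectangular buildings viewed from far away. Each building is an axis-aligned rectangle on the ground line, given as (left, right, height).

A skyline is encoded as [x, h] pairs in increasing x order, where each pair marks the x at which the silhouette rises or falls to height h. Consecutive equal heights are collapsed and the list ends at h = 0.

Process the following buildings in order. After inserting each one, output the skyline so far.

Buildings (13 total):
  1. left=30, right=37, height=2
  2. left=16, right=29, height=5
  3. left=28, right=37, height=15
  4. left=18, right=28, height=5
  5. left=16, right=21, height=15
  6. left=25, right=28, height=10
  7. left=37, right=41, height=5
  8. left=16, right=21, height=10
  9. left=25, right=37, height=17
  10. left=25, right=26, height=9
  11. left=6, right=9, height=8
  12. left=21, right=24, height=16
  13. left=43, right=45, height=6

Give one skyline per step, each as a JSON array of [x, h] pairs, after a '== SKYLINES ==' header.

== SKYLINES ==
[[30,2],[37,0]]
[[16,5],[29,0],[30,2],[37,0]]
[[16,5],[28,15],[37,0]]
[[16,5],[28,15],[37,0]]
[[16,15],[21,5],[28,15],[37,0]]
[[16,15],[21,5],[25,10],[28,15],[37,0]]
[[16,15],[21,5],[25,10],[28,15],[37,5],[41,0]]
[[16,15],[21,5],[25,10],[28,15],[37,5],[41,0]]
[[16,15],[21,5],[25,17],[37,5],[41,0]]
[[16,15],[21,5],[25,17],[37,5],[41,0]]
[[6,8],[9,0],[16,15],[21,5],[25,17],[37,5],[41,0]]
[[6,8],[9,0],[16,15],[21,16],[24,5],[25,17],[37,5],[41,0]]
[[6,8],[9,0],[16,15],[21,16],[24,5],[25,17],[37,5],[41,0],[43,6],[45,0]]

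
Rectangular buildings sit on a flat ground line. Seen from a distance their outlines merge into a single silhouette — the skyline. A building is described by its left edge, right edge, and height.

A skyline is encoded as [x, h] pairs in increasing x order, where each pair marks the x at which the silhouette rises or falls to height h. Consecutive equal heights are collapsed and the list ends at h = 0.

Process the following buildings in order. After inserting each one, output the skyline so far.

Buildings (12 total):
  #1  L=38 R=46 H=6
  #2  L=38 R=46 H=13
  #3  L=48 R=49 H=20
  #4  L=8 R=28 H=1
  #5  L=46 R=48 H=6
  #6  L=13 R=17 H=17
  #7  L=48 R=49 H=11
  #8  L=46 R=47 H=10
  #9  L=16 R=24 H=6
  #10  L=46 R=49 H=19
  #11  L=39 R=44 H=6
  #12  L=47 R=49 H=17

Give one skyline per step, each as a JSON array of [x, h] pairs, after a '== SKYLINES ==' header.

== SKYLINES ==
[[38,6],[46,0]]
[[38,13],[46,0]]
[[38,13],[46,0],[48,20],[49,0]]
[[8,1],[28,0],[38,13],[46,0],[48,20],[49,0]]
[[8,1],[28,0],[38,13],[46,6],[48,20],[49,0]]
[[8,1],[13,17],[17,1],[28,0],[38,13],[46,6],[48,20],[49,0]]
[[8,1],[13,17],[17,1],[28,0],[38,13],[46,6],[48,20],[49,0]]
[[8,1],[13,17],[17,1],[28,0],[38,13],[46,10],[47,6],[48,20],[49,0]]
[[8,1],[13,17],[17,6],[24,1],[28,0],[38,13],[46,10],[47,6],[48,20],[49,0]]
[[8,1],[13,17],[17,6],[24,1],[28,0],[38,13],[46,19],[48,20],[49,0]]
[[8,1],[13,17],[17,6],[24,1],[28,0],[38,13],[46,19],[48,20],[49,0]]
[[8,1],[13,17],[17,6],[24,1],[28,0],[38,13],[46,19],[48,20],[49,0]]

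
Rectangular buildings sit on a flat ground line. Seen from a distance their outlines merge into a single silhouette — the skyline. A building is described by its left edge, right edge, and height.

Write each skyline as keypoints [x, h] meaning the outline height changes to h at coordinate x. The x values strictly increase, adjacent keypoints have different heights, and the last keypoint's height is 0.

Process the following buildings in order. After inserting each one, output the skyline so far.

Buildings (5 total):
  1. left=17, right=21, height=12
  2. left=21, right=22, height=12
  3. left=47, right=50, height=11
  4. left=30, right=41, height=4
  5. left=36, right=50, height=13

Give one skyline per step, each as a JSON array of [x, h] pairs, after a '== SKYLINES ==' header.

== SKYLINES ==
[[17,12],[21,0]]
[[17,12],[22,0]]
[[17,12],[22,0],[47,11],[50,0]]
[[17,12],[22,0],[30,4],[41,0],[47,11],[50,0]]
[[17,12],[22,0],[30,4],[36,13],[50,0]]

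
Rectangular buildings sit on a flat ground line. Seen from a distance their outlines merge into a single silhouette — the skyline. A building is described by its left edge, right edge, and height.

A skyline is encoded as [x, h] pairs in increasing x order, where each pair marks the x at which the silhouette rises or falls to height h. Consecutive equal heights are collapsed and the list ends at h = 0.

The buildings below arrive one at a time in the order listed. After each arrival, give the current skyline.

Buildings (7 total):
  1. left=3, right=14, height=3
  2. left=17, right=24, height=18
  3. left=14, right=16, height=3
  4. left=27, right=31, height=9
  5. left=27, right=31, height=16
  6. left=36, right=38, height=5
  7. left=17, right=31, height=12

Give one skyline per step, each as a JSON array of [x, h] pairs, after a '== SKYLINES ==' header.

== SKYLINES ==
[[3,3],[14,0]]
[[3,3],[14,0],[17,18],[24,0]]
[[3,3],[16,0],[17,18],[24,0]]
[[3,3],[16,0],[17,18],[24,0],[27,9],[31,0]]
[[3,3],[16,0],[17,18],[24,0],[27,16],[31,0]]
[[3,3],[16,0],[17,18],[24,0],[27,16],[31,0],[36,5],[38,0]]
[[3,3],[16,0],[17,18],[24,12],[27,16],[31,0],[36,5],[38,0]]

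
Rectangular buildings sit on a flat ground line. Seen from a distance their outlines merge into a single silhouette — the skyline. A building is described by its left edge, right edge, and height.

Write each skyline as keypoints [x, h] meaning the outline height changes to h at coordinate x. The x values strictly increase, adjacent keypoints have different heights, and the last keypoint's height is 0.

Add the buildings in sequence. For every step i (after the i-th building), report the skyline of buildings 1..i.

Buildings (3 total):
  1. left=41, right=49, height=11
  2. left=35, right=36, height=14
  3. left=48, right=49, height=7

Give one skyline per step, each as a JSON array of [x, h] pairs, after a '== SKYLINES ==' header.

== SKYLINES ==
[[41,11],[49,0]]
[[35,14],[36,0],[41,11],[49,0]]
[[35,14],[36,0],[41,11],[49,0]]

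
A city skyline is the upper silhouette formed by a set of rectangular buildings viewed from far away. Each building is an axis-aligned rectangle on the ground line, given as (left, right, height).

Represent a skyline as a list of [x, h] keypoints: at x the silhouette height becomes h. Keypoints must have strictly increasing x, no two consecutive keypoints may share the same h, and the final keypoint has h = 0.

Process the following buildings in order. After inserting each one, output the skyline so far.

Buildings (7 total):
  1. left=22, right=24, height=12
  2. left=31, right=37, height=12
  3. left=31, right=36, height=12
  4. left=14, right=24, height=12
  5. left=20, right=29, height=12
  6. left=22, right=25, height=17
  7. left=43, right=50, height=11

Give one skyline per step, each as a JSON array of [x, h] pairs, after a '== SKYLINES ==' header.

== SKYLINES ==
[[22,12],[24,0]]
[[22,12],[24,0],[31,12],[37,0]]
[[22,12],[24,0],[31,12],[37,0]]
[[14,12],[24,0],[31,12],[37,0]]
[[14,12],[29,0],[31,12],[37,0]]
[[14,12],[22,17],[25,12],[29,0],[31,12],[37,0]]
[[14,12],[22,17],[25,12],[29,0],[31,12],[37,0],[43,11],[50,0]]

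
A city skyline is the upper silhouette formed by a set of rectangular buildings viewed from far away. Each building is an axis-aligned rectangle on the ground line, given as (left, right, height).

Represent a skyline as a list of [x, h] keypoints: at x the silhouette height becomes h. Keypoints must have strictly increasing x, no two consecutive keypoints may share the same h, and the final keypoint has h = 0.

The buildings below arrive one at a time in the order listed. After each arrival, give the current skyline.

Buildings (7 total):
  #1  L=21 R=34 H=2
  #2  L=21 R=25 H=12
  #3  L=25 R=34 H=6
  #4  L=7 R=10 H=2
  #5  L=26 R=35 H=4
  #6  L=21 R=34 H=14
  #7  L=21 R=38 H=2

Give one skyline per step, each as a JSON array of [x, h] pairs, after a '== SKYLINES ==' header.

== SKYLINES ==
[[21,2],[34,0]]
[[21,12],[25,2],[34,0]]
[[21,12],[25,6],[34,0]]
[[7,2],[10,0],[21,12],[25,6],[34,0]]
[[7,2],[10,0],[21,12],[25,6],[34,4],[35,0]]
[[7,2],[10,0],[21,14],[34,4],[35,0]]
[[7,2],[10,0],[21,14],[34,4],[35,2],[38,0]]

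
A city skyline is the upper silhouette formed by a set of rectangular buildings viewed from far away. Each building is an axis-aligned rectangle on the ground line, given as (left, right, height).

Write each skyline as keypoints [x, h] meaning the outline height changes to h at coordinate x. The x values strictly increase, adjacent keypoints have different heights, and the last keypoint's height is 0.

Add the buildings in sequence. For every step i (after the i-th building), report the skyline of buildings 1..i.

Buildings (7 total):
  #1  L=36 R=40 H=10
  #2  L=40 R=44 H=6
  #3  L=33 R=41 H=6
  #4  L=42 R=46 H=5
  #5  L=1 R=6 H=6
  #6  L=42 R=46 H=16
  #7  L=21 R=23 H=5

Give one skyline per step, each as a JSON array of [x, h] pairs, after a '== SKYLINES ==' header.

== SKYLINES ==
[[36,10],[40,0]]
[[36,10],[40,6],[44,0]]
[[33,6],[36,10],[40,6],[44,0]]
[[33,6],[36,10],[40,6],[44,5],[46,0]]
[[1,6],[6,0],[33,6],[36,10],[40,6],[44,5],[46,0]]
[[1,6],[6,0],[33,6],[36,10],[40,6],[42,16],[46,0]]
[[1,6],[6,0],[21,5],[23,0],[33,6],[36,10],[40,6],[42,16],[46,0]]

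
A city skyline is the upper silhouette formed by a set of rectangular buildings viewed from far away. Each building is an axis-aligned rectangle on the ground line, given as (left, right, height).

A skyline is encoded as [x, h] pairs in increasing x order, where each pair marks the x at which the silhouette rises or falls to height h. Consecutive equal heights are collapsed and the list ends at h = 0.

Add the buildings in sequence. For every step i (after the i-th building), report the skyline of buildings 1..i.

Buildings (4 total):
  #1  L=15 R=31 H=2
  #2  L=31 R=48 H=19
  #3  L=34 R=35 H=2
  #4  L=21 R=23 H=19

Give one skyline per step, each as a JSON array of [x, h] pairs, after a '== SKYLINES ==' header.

== SKYLINES ==
[[15,2],[31,0]]
[[15,2],[31,19],[48,0]]
[[15,2],[31,19],[48,0]]
[[15,2],[21,19],[23,2],[31,19],[48,0]]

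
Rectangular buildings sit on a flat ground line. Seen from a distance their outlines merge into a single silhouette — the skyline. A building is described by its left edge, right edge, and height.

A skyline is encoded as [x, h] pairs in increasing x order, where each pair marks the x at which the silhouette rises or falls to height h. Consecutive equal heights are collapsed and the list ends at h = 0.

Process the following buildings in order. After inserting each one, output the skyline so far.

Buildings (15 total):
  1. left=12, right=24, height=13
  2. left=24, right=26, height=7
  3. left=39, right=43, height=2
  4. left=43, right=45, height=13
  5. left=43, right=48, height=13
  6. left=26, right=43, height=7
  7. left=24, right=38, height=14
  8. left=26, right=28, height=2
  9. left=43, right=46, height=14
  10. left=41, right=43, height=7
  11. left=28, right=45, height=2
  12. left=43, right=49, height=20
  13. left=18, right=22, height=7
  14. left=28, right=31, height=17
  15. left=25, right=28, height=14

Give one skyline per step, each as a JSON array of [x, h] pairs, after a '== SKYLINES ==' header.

== SKYLINES ==
[[12,13],[24,0]]
[[12,13],[24,7],[26,0]]
[[12,13],[24,7],[26,0],[39,2],[43,0]]
[[12,13],[24,7],[26,0],[39,2],[43,13],[45,0]]
[[12,13],[24,7],[26,0],[39,2],[43,13],[48,0]]
[[12,13],[24,7],[43,13],[48,0]]
[[12,13],[24,14],[38,7],[43,13],[48,0]]
[[12,13],[24,14],[38,7],[43,13],[48,0]]
[[12,13],[24,14],[38,7],[43,14],[46,13],[48,0]]
[[12,13],[24,14],[38,7],[43,14],[46,13],[48,0]]
[[12,13],[24,14],[38,7],[43,14],[46,13],[48,0]]
[[12,13],[24,14],[38,7],[43,20],[49,0]]
[[12,13],[24,14],[38,7],[43,20],[49,0]]
[[12,13],[24,14],[28,17],[31,14],[38,7],[43,20],[49,0]]
[[12,13],[24,14],[28,17],[31,14],[38,7],[43,20],[49,0]]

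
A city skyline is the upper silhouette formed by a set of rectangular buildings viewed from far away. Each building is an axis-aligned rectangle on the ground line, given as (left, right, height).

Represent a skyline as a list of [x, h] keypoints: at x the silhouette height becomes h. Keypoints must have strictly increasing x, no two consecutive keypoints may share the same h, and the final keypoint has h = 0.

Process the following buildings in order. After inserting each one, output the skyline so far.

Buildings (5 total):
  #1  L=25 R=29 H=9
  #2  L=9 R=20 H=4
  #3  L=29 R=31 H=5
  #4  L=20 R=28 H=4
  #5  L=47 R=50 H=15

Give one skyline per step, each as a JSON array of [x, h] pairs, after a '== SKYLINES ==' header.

== SKYLINES ==
[[25,9],[29,0]]
[[9,4],[20,0],[25,9],[29,0]]
[[9,4],[20,0],[25,9],[29,5],[31,0]]
[[9,4],[25,9],[29,5],[31,0]]
[[9,4],[25,9],[29,5],[31,0],[47,15],[50,0]]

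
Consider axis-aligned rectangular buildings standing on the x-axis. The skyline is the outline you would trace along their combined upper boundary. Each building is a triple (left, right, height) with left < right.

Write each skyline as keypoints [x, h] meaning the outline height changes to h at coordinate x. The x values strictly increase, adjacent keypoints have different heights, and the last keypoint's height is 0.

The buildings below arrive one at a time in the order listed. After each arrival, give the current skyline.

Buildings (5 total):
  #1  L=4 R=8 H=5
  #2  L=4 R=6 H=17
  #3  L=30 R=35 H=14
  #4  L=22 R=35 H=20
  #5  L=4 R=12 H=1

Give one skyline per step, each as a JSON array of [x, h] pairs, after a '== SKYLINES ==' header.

== SKYLINES ==
[[4,5],[8,0]]
[[4,17],[6,5],[8,0]]
[[4,17],[6,5],[8,0],[30,14],[35,0]]
[[4,17],[6,5],[8,0],[22,20],[35,0]]
[[4,17],[6,5],[8,1],[12,0],[22,20],[35,0]]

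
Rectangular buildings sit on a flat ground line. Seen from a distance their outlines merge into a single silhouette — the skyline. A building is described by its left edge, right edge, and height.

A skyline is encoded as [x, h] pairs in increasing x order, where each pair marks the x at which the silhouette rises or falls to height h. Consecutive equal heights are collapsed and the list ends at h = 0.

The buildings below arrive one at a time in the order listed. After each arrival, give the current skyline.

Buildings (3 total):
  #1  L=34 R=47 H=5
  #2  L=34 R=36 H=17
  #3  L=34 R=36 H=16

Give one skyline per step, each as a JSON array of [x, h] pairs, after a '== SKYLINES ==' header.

== SKYLINES ==
[[34,5],[47,0]]
[[34,17],[36,5],[47,0]]
[[34,17],[36,5],[47,0]]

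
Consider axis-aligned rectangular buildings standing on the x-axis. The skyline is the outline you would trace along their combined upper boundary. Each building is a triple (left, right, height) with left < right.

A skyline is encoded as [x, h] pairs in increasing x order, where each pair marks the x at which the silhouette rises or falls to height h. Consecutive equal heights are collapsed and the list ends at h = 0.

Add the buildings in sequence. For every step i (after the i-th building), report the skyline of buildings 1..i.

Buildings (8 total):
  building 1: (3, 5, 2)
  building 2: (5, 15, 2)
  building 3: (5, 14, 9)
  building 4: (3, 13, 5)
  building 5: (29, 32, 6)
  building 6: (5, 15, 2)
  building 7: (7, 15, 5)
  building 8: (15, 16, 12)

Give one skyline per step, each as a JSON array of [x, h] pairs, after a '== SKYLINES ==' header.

== SKYLINES ==
[[3,2],[5,0]]
[[3,2],[15,0]]
[[3,2],[5,9],[14,2],[15,0]]
[[3,5],[5,9],[14,2],[15,0]]
[[3,5],[5,9],[14,2],[15,0],[29,6],[32,0]]
[[3,5],[5,9],[14,2],[15,0],[29,6],[32,0]]
[[3,5],[5,9],[14,5],[15,0],[29,6],[32,0]]
[[3,5],[5,9],[14,5],[15,12],[16,0],[29,6],[32,0]]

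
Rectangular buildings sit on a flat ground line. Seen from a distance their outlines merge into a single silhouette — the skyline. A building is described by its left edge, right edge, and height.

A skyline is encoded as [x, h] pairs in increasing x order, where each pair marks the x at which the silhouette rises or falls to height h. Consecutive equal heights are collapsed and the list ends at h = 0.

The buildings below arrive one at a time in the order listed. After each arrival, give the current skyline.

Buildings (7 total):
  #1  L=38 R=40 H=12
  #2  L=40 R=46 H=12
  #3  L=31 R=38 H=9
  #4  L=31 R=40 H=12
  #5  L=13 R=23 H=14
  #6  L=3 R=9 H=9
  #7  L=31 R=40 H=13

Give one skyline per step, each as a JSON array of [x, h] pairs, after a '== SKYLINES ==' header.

== SKYLINES ==
[[38,12],[40,0]]
[[38,12],[46,0]]
[[31,9],[38,12],[46,0]]
[[31,12],[46,0]]
[[13,14],[23,0],[31,12],[46,0]]
[[3,9],[9,0],[13,14],[23,0],[31,12],[46,0]]
[[3,9],[9,0],[13,14],[23,0],[31,13],[40,12],[46,0]]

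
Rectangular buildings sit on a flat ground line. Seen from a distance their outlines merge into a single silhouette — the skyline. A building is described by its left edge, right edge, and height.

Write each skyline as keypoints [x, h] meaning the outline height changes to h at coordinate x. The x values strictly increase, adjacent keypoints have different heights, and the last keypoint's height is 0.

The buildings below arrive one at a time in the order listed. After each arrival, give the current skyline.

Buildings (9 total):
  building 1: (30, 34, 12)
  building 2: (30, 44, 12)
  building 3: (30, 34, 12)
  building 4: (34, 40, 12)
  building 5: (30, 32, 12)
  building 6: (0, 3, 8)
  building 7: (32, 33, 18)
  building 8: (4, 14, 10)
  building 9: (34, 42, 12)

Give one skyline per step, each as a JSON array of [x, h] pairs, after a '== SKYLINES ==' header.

== SKYLINES ==
[[30,12],[34,0]]
[[30,12],[44,0]]
[[30,12],[44,0]]
[[30,12],[44,0]]
[[30,12],[44,0]]
[[0,8],[3,0],[30,12],[44,0]]
[[0,8],[3,0],[30,12],[32,18],[33,12],[44,0]]
[[0,8],[3,0],[4,10],[14,0],[30,12],[32,18],[33,12],[44,0]]
[[0,8],[3,0],[4,10],[14,0],[30,12],[32,18],[33,12],[44,0]]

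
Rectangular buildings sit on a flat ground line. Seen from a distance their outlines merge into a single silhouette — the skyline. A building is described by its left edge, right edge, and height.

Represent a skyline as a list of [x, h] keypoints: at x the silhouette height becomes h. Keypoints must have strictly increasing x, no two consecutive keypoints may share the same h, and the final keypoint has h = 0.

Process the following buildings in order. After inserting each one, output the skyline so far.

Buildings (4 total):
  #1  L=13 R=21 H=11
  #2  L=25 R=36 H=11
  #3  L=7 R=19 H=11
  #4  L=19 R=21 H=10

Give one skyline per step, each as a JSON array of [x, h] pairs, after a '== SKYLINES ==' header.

== SKYLINES ==
[[13,11],[21,0]]
[[13,11],[21,0],[25,11],[36,0]]
[[7,11],[21,0],[25,11],[36,0]]
[[7,11],[21,0],[25,11],[36,0]]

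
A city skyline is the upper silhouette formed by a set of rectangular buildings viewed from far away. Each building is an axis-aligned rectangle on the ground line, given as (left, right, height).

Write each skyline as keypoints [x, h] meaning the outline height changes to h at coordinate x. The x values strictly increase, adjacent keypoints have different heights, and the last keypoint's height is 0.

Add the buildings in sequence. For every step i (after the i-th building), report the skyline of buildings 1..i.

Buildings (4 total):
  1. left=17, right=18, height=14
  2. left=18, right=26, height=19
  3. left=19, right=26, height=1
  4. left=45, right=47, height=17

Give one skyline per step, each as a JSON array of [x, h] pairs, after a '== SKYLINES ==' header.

== SKYLINES ==
[[17,14],[18,0]]
[[17,14],[18,19],[26,0]]
[[17,14],[18,19],[26,0]]
[[17,14],[18,19],[26,0],[45,17],[47,0]]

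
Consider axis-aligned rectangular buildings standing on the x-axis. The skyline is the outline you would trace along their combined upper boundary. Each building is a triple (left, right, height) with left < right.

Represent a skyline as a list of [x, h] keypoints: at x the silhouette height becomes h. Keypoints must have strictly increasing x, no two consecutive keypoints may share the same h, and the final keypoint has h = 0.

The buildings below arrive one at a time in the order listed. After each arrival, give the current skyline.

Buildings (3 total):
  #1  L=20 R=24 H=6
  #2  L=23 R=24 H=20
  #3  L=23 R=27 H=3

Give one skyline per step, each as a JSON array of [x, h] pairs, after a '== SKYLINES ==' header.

== SKYLINES ==
[[20,6],[24,0]]
[[20,6],[23,20],[24,0]]
[[20,6],[23,20],[24,3],[27,0]]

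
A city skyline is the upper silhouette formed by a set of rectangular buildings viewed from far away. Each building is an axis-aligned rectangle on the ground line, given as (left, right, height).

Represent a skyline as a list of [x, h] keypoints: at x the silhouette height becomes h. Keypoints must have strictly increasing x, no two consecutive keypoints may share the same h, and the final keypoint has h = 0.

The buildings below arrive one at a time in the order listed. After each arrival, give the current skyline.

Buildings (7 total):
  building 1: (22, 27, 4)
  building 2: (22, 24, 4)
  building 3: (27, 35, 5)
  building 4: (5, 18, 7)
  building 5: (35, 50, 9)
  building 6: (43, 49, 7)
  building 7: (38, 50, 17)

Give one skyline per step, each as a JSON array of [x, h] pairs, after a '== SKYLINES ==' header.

== SKYLINES ==
[[22,4],[27,0]]
[[22,4],[27,0]]
[[22,4],[27,5],[35,0]]
[[5,7],[18,0],[22,4],[27,5],[35,0]]
[[5,7],[18,0],[22,4],[27,5],[35,9],[50,0]]
[[5,7],[18,0],[22,4],[27,5],[35,9],[50,0]]
[[5,7],[18,0],[22,4],[27,5],[35,9],[38,17],[50,0]]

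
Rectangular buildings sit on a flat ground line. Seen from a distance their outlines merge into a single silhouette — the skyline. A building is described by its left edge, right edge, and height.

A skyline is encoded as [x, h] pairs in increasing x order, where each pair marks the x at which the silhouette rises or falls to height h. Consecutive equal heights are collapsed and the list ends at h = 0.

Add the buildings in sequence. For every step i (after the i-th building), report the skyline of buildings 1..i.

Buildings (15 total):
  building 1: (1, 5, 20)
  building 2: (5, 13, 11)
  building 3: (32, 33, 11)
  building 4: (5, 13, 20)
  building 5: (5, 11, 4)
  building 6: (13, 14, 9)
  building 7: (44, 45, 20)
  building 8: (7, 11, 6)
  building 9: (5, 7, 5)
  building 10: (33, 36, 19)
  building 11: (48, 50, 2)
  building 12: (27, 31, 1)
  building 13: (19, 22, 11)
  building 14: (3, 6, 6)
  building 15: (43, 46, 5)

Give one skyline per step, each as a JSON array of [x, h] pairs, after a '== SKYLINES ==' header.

== SKYLINES ==
[[1,20],[5,0]]
[[1,20],[5,11],[13,0]]
[[1,20],[5,11],[13,0],[32,11],[33,0]]
[[1,20],[13,0],[32,11],[33,0]]
[[1,20],[13,0],[32,11],[33,0]]
[[1,20],[13,9],[14,0],[32,11],[33,0]]
[[1,20],[13,9],[14,0],[32,11],[33,0],[44,20],[45,0]]
[[1,20],[13,9],[14,0],[32,11],[33,0],[44,20],[45,0]]
[[1,20],[13,9],[14,0],[32,11],[33,0],[44,20],[45,0]]
[[1,20],[13,9],[14,0],[32,11],[33,19],[36,0],[44,20],[45,0]]
[[1,20],[13,9],[14,0],[32,11],[33,19],[36,0],[44,20],[45,0],[48,2],[50,0]]
[[1,20],[13,9],[14,0],[27,1],[31,0],[32,11],[33,19],[36,0],[44,20],[45,0],[48,2],[50,0]]
[[1,20],[13,9],[14,0],[19,11],[22,0],[27,1],[31,0],[32,11],[33,19],[36,0],[44,20],[45,0],[48,2],[50,0]]
[[1,20],[13,9],[14,0],[19,11],[22,0],[27,1],[31,0],[32,11],[33,19],[36,0],[44,20],[45,0],[48,2],[50,0]]
[[1,20],[13,9],[14,0],[19,11],[22,0],[27,1],[31,0],[32,11],[33,19],[36,0],[43,5],[44,20],[45,5],[46,0],[48,2],[50,0]]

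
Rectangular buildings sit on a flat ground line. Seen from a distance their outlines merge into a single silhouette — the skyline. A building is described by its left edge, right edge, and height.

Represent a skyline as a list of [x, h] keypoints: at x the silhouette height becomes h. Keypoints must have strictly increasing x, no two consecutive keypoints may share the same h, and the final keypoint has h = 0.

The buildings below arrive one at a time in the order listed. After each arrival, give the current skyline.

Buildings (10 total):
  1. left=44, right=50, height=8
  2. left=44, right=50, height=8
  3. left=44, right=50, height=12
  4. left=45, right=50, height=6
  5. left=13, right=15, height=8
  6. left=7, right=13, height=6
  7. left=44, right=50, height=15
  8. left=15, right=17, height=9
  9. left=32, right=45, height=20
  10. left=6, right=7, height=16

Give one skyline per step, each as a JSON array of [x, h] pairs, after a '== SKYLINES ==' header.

== SKYLINES ==
[[44,8],[50,0]]
[[44,8],[50,0]]
[[44,12],[50,0]]
[[44,12],[50,0]]
[[13,8],[15,0],[44,12],[50,0]]
[[7,6],[13,8],[15,0],[44,12],[50,0]]
[[7,6],[13,8],[15,0],[44,15],[50,0]]
[[7,6],[13,8],[15,9],[17,0],[44,15],[50,0]]
[[7,6],[13,8],[15,9],[17,0],[32,20],[45,15],[50,0]]
[[6,16],[7,6],[13,8],[15,9],[17,0],[32,20],[45,15],[50,0]]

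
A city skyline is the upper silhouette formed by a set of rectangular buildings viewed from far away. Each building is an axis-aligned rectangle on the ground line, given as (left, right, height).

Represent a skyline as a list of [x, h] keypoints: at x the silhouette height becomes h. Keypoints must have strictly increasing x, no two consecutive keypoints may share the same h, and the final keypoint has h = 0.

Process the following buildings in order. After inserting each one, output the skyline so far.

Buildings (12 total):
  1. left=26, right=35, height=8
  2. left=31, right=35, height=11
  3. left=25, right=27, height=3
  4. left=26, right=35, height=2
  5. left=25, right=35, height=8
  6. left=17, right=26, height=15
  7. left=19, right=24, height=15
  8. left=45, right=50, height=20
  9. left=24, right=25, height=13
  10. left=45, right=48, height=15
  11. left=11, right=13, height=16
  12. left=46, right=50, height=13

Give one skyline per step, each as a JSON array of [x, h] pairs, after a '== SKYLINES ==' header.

== SKYLINES ==
[[26,8],[35,0]]
[[26,8],[31,11],[35,0]]
[[25,3],[26,8],[31,11],[35,0]]
[[25,3],[26,8],[31,11],[35,0]]
[[25,8],[31,11],[35,0]]
[[17,15],[26,8],[31,11],[35,0]]
[[17,15],[26,8],[31,11],[35,0]]
[[17,15],[26,8],[31,11],[35,0],[45,20],[50,0]]
[[17,15],[26,8],[31,11],[35,0],[45,20],[50,0]]
[[17,15],[26,8],[31,11],[35,0],[45,20],[50,0]]
[[11,16],[13,0],[17,15],[26,8],[31,11],[35,0],[45,20],[50,0]]
[[11,16],[13,0],[17,15],[26,8],[31,11],[35,0],[45,20],[50,0]]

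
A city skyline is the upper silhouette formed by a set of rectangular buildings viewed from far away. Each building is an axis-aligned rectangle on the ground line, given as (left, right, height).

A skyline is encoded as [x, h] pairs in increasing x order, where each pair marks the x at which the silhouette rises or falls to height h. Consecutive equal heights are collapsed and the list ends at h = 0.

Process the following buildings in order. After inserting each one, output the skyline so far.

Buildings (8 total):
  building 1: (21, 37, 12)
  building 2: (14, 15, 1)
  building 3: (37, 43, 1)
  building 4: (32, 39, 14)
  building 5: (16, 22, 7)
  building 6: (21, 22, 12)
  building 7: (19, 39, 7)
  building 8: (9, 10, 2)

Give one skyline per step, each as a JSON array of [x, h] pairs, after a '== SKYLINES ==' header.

== SKYLINES ==
[[21,12],[37,0]]
[[14,1],[15,0],[21,12],[37,0]]
[[14,1],[15,0],[21,12],[37,1],[43,0]]
[[14,1],[15,0],[21,12],[32,14],[39,1],[43,0]]
[[14,1],[15,0],[16,7],[21,12],[32,14],[39,1],[43,0]]
[[14,1],[15,0],[16,7],[21,12],[32,14],[39,1],[43,0]]
[[14,1],[15,0],[16,7],[21,12],[32,14],[39,1],[43,0]]
[[9,2],[10,0],[14,1],[15,0],[16,7],[21,12],[32,14],[39,1],[43,0]]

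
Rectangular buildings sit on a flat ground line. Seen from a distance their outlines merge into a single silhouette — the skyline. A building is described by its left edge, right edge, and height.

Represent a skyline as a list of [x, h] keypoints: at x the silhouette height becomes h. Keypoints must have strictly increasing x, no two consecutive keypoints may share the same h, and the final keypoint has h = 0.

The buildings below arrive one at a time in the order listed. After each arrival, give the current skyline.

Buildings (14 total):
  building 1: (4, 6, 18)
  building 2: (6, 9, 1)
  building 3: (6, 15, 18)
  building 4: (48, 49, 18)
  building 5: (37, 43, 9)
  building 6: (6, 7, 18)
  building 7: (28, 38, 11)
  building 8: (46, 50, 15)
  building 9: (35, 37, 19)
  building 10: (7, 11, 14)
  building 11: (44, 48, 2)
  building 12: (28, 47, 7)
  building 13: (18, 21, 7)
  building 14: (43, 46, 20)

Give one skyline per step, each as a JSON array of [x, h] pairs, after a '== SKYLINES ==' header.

== SKYLINES ==
[[4,18],[6,0]]
[[4,18],[6,1],[9,0]]
[[4,18],[15,0]]
[[4,18],[15,0],[48,18],[49,0]]
[[4,18],[15,0],[37,9],[43,0],[48,18],[49,0]]
[[4,18],[15,0],[37,9],[43,0],[48,18],[49,0]]
[[4,18],[15,0],[28,11],[38,9],[43,0],[48,18],[49,0]]
[[4,18],[15,0],[28,11],[38,9],[43,0],[46,15],[48,18],[49,15],[50,0]]
[[4,18],[15,0],[28,11],[35,19],[37,11],[38,9],[43,0],[46,15],[48,18],[49,15],[50,0]]
[[4,18],[15,0],[28,11],[35,19],[37,11],[38,9],[43,0],[46,15],[48,18],[49,15],[50,0]]
[[4,18],[15,0],[28,11],[35,19],[37,11],[38,9],[43,0],[44,2],[46,15],[48,18],[49,15],[50,0]]
[[4,18],[15,0],[28,11],[35,19],[37,11],[38,9],[43,7],[46,15],[48,18],[49,15],[50,0]]
[[4,18],[15,0],[18,7],[21,0],[28,11],[35,19],[37,11],[38,9],[43,7],[46,15],[48,18],[49,15],[50,0]]
[[4,18],[15,0],[18,7],[21,0],[28,11],[35,19],[37,11],[38,9],[43,20],[46,15],[48,18],[49,15],[50,0]]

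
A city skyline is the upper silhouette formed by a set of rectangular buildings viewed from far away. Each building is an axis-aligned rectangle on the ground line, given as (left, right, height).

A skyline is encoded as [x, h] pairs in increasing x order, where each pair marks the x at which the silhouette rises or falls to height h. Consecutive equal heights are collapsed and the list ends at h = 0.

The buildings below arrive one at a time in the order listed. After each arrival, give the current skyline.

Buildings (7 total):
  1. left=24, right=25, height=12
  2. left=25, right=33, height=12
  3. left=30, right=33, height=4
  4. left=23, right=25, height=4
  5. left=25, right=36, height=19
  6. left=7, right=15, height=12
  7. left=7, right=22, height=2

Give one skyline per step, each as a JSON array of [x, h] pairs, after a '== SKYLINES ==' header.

== SKYLINES ==
[[24,12],[25,0]]
[[24,12],[33,0]]
[[24,12],[33,0]]
[[23,4],[24,12],[33,0]]
[[23,4],[24,12],[25,19],[36,0]]
[[7,12],[15,0],[23,4],[24,12],[25,19],[36,0]]
[[7,12],[15,2],[22,0],[23,4],[24,12],[25,19],[36,0]]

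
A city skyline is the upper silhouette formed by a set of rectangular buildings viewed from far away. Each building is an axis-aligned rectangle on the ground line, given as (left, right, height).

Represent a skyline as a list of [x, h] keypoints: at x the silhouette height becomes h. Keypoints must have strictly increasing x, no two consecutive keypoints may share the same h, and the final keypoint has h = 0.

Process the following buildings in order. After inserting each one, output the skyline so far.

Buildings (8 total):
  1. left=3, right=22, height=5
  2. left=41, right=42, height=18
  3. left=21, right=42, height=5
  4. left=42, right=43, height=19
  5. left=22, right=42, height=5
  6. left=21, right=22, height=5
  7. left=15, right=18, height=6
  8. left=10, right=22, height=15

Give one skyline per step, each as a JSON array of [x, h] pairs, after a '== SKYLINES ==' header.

== SKYLINES ==
[[3,5],[22,0]]
[[3,5],[22,0],[41,18],[42,0]]
[[3,5],[41,18],[42,0]]
[[3,5],[41,18],[42,19],[43,0]]
[[3,5],[41,18],[42,19],[43,0]]
[[3,5],[41,18],[42,19],[43,0]]
[[3,5],[15,6],[18,5],[41,18],[42,19],[43,0]]
[[3,5],[10,15],[22,5],[41,18],[42,19],[43,0]]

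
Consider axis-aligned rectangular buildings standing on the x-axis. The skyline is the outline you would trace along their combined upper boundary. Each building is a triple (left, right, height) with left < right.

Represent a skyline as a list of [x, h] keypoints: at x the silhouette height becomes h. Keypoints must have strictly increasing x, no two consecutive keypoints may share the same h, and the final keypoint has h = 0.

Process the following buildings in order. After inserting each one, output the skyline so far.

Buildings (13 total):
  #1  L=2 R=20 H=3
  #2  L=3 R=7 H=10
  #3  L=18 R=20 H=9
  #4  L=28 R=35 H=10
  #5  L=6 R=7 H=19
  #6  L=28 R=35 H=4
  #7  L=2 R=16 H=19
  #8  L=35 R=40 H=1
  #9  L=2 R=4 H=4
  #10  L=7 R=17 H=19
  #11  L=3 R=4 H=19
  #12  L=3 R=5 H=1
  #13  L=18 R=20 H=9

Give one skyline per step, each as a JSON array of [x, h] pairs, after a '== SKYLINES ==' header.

== SKYLINES ==
[[2,3],[20,0]]
[[2,3],[3,10],[7,3],[20,0]]
[[2,3],[3,10],[7,3],[18,9],[20,0]]
[[2,3],[3,10],[7,3],[18,9],[20,0],[28,10],[35,0]]
[[2,3],[3,10],[6,19],[7,3],[18,9],[20,0],[28,10],[35,0]]
[[2,3],[3,10],[6,19],[7,3],[18,9],[20,0],[28,10],[35,0]]
[[2,19],[16,3],[18,9],[20,0],[28,10],[35,0]]
[[2,19],[16,3],[18,9],[20,0],[28,10],[35,1],[40,0]]
[[2,19],[16,3],[18,9],[20,0],[28,10],[35,1],[40,0]]
[[2,19],[17,3],[18,9],[20,0],[28,10],[35,1],[40,0]]
[[2,19],[17,3],[18,9],[20,0],[28,10],[35,1],[40,0]]
[[2,19],[17,3],[18,9],[20,0],[28,10],[35,1],[40,0]]
[[2,19],[17,3],[18,9],[20,0],[28,10],[35,1],[40,0]]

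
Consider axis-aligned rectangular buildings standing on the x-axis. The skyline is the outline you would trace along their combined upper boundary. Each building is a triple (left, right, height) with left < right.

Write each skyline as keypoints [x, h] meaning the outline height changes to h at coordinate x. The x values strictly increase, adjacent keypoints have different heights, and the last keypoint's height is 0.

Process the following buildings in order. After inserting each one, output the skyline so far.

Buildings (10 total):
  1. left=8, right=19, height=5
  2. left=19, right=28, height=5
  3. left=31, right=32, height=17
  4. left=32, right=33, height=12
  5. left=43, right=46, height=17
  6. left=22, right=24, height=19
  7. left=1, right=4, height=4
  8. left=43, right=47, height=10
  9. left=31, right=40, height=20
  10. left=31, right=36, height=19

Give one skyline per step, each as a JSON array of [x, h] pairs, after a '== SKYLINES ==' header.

== SKYLINES ==
[[8,5],[19,0]]
[[8,5],[28,0]]
[[8,5],[28,0],[31,17],[32,0]]
[[8,5],[28,0],[31,17],[32,12],[33,0]]
[[8,5],[28,0],[31,17],[32,12],[33,0],[43,17],[46,0]]
[[8,5],[22,19],[24,5],[28,0],[31,17],[32,12],[33,0],[43,17],[46,0]]
[[1,4],[4,0],[8,5],[22,19],[24,5],[28,0],[31,17],[32,12],[33,0],[43,17],[46,0]]
[[1,4],[4,0],[8,5],[22,19],[24,5],[28,0],[31,17],[32,12],[33,0],[43,17],[46,10],[47,0]]
[[1,4],[4,0],[8,5],[22,19],[24,5],[28,0],[31,20],[40,0],[43,17],[46,10],[47,0]]
[[1,4],[4,0],[8,5],[22,19],[24,5],[28,0],[31,20],[40,0],[43,17],[46,10],[47,0]]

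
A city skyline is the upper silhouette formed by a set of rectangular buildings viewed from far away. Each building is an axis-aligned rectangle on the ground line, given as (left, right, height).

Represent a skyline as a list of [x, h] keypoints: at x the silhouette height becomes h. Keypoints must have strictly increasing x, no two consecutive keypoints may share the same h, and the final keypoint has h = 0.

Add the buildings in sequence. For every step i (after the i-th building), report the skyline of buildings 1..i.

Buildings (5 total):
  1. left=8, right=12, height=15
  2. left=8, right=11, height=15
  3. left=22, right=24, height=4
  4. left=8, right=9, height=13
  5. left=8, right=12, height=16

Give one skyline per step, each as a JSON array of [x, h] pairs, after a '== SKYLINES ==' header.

== SKYLINES ==
[[8,15],[12,0]]
[[8,15],[12,0]]
[[8,15],[12,0],[22,4],[24,0]]
[[8,15],[12,0],[22,4],[24,0]]
[[8,16],[12,0],[22,4],[24,0]]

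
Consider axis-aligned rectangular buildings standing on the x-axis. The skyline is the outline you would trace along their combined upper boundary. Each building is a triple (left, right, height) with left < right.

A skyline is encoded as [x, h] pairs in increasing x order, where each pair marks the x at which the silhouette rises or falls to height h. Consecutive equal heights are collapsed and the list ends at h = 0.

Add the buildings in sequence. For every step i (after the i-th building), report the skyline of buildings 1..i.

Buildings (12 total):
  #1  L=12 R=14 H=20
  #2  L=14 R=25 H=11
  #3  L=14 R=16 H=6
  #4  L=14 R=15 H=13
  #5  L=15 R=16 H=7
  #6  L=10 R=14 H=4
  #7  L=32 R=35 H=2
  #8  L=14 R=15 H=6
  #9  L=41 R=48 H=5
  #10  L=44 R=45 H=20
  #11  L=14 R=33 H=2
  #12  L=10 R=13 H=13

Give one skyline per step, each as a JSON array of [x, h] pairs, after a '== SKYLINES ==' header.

== SKYLINES ==
[[12,20],[14,0]]
[[12,20],[14,11],[25,0]]
[[12,20],[14,11],[25,0]]
[[12,20],[14,13],[15,11],[25,0]]
[[12,20],[14,13],[15,11],[25,0]]
[[10,4],[12,20],[14,13],[15,11],[25,0]]
[[10,4],[12,20],[14,13],[15,11],[25,0],[32,2],[35,0]]
[[10,4],[12,20],[14,13],[15,11],[25,0],[32,2],[35,0]]
[[10,4],[12,20],[14,13],[15,11],[25,0],[32,2],[35,0],[41,5],[48,0]]
[[10,4],[12,20],[14,13],[15,11],[25,0],[32,2],[35,0],[41,5],[44,20],[45,5],[48,0]]
[[10,4],[12,20],[14,13],[15,11],[25,2],[35,0],[41,5],[44,20],[45,5],[48,0]]
[[10,13],[12,20],[14,13],[15,11],[25,2],[35,0],[41,5],[44,20],[45,5],[48,0]]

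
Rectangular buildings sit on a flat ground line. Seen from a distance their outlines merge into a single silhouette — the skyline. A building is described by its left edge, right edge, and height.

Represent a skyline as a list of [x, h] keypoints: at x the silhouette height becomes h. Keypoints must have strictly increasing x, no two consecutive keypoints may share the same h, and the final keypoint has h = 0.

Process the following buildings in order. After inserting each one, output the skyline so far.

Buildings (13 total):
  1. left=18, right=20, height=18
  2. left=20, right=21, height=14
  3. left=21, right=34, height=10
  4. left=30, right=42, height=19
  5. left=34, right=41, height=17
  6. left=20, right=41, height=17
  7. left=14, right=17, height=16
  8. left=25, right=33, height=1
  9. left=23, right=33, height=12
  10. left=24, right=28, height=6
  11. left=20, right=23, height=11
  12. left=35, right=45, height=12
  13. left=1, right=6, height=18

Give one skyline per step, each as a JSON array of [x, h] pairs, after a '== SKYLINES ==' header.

== SKYLINES ==
[[18,18],[20,0]]
[[18,18],[20,14],[21,0]]
[[18,18],[20,14],[21,10],[34,0]]
[[18,18],[20,14],[21,10],[30,19],[42,0]]
[[18,18],[20,14],[21,10],[30,19],[42,0]]
[[18,18],[20,17],[30,19],[42,0]]
[[14,16],[17,0],[18,18],[20,17],[30,19],[42,0]]
[[14,16],[17,0],[18,18],[20,17],[30,19],[42,0]]
[[14,16],[17,0],[18,18],[20,17],[30,19],[42,0]]
[[14,16],[17,0],[18,18],[20,17],[30,19],[42,0]]
[[14,16],[17,0],[18,18],[20,17],[30,19],[42,0]]
[[14,16],[17,0],[18,18],[20,17],[30,19],[42,12],[45,0]]
[[1,18],[6,0],[14,16],[17,0],[18,18],[20,17],[30,19],[42,12],[45,0]]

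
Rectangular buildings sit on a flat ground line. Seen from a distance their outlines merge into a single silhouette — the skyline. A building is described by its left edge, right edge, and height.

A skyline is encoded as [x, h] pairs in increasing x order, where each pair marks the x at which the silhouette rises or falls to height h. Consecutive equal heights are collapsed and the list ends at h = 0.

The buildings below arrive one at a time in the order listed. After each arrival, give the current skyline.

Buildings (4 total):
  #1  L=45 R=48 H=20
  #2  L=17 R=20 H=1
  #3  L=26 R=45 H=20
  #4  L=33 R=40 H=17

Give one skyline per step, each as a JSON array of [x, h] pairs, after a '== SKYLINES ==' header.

== SKYLINES ==
[[45,20],[48,0]]
[[17,1],[20,0],[45,20],[48,0]]
[[17,1],[20,0],[26,20],[48,0]]
[[17,1],[20,0],[26,20],[48,0]]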